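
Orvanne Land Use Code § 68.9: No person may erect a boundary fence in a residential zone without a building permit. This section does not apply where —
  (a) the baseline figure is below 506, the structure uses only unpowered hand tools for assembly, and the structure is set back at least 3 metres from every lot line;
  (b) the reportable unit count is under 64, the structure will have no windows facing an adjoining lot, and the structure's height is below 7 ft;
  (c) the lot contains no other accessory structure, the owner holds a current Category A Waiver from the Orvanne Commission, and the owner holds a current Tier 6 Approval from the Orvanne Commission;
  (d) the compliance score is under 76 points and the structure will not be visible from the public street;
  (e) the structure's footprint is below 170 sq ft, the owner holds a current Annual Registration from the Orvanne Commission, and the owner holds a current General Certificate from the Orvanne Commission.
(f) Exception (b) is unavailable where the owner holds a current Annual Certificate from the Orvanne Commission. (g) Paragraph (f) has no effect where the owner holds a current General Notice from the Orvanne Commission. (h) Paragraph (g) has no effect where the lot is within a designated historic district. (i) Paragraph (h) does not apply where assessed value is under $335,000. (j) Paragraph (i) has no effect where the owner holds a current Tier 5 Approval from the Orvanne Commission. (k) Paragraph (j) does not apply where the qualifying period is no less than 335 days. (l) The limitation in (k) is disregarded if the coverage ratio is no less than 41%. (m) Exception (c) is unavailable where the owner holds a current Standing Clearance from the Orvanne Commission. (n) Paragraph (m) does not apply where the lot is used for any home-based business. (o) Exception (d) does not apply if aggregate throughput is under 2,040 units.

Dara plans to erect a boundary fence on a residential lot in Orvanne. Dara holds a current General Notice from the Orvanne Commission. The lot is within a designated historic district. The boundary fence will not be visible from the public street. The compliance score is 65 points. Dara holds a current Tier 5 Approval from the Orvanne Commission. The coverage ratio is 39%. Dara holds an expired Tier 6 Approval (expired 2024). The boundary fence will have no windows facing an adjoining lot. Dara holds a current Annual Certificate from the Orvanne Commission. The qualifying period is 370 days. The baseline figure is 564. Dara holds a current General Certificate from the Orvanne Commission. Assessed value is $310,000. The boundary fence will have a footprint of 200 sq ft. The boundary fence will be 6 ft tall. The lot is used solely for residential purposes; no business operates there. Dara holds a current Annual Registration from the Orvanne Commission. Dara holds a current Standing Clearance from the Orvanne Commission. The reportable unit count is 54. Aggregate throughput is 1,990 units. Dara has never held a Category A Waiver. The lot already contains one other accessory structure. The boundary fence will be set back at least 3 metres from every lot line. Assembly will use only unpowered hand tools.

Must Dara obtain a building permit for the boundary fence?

Exception (a) requires that the baseline figure is below 506; but the baseline figure is 564, not below 506, so (a) is unavailable.
Exception (b)'s conditions are all satisfied: the reportable unit count is 54, under the 64 limit; no windows face an adjoining lot; the structure's height is 6 ft, below the 7 ft limit. Under paragraphs (f)–(l): (f) is engaged (a current Annual Certificate is held), but is set aside by (g): (g) applies — a current General Notice is held. (h) is engaged (the lot is in a historic district), but is set aside by (i): (i) is triggered — assessed value is $310,000, under the $335,000 limit. (j) is engaged (a current Tier 5 Approval is held), but yields to (k): (k) applies — the qualifying period is 370 days, meeting the 335 days threshold. (l), which would lift (k), is not triggered — the coverage ratio is 39%, short of 41%. (b) remains available.
Exception (c) does not apply: the lot already has another accessory structure.
All of (d)'s requirements are met (the compliance score is 65 points, under the 76 points limit; the structure will not be visible from the street). Turning to paragraph (o): (o) is triggered — aggregate throughput is 1,990 units, under the 2,040 units limit. (d) is therefore removed.
Exception (e) requires that the structure's footprint is below 170 sq ft; but the structure's footprint is 200 sq ft, not below 170 sq ft, so (e) is unavailable.

No — exception (b) applies; Dara does not need a building permit.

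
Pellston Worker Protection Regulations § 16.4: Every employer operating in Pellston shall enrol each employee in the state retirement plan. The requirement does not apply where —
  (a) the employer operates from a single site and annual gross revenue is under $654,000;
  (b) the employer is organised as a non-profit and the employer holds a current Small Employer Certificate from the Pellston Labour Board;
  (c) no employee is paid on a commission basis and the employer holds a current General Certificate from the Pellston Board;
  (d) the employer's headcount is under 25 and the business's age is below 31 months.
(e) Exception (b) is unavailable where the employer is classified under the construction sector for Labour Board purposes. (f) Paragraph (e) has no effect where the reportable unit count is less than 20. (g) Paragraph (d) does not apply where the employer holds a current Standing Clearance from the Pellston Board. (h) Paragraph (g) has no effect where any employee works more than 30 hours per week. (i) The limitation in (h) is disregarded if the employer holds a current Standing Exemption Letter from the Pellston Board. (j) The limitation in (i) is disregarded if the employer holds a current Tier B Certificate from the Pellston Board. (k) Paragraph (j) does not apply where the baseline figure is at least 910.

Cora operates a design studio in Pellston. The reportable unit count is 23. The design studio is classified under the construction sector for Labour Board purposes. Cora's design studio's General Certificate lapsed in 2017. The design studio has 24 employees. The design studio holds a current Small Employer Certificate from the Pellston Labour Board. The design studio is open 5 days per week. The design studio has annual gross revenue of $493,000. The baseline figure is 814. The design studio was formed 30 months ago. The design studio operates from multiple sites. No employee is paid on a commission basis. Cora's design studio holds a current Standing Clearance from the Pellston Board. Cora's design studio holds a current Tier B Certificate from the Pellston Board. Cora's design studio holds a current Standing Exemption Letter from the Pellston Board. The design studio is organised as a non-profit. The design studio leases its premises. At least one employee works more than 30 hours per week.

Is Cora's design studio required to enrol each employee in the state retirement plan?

No — exception (d) applies; Cora's design studio is not required to enrol each employee in the state retirement plan.

Exception (a) fails — the employer operates from multiple sites.
Exception (b) is satisfied on its face — the employer is a non-profit; a current Small Employer Certificate is held. But: (e) operates — the design studio is classified under the construction sector. (f) does not operate here (the reportable unit count is 23, not less than 20), so (e) stands. (b) is therefore removed.
Exception (c) fails — there is no General Certificate in force.
Exception (d) is satisfied on its face — the employer's headcount is 24, under the 25 limit; the business's age is 30 months, below the 31 months limit. Under paragraphs (g)–(k): (g) operates (a current Standing Clearance is held), but is itself disapplied by (h): (h) is engaged — at least one employee exceeds 30 hours/week. (i) would limit (h) — a current Standing Exemption Letter is held — but (j) sets (i) aside: (j) operates against (i): a current Tier B Certificate is held. (k), which would lift (j), is inapplicable — the baseline figure is 814, short of 910. Exception (d) stands.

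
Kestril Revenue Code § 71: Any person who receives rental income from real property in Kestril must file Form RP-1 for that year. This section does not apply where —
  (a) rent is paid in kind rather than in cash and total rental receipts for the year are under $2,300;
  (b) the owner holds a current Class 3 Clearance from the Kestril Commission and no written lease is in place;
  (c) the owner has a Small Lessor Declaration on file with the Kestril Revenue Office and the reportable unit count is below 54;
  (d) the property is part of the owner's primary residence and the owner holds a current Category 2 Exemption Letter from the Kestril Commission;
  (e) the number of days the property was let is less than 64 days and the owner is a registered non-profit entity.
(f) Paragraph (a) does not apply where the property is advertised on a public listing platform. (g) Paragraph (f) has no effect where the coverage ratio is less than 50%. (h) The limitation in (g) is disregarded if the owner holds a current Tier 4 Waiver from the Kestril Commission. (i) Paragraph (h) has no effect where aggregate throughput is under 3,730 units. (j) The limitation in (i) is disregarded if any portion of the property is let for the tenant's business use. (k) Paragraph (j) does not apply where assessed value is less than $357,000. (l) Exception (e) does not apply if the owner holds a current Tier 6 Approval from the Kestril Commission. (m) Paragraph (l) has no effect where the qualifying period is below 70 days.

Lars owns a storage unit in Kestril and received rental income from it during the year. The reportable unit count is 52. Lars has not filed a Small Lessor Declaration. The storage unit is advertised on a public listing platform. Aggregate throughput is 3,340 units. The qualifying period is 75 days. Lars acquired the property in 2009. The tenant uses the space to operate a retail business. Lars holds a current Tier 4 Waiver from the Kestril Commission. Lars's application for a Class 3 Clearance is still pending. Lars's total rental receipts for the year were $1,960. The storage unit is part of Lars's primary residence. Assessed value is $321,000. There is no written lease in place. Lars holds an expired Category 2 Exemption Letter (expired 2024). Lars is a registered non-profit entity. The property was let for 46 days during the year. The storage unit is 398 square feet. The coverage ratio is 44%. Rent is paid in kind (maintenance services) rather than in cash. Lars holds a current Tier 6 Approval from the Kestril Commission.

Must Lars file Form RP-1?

All of (a)'s requirements are met (rent is paid in kind; total rental receipts for the year are $1,960, under the $2,300 limit). Under paragraphs (f)–(k): (f) would limit (a) — the property is publicly advertised — but (g) sets (f) aside: (g) is triggered — the coverage ratio is 44%, less than the 50% limit. (h) would limit (g) — a current Tier 4 Waiver is held — but (i) sets (h) aside: (i) operates — aggregate throughput is 3,340 units, under the 3,730 units limit. (j) operates (the space is let for business use), but yields to (k): (k) operates against (j): assessed value is $321,000, less than the $357,000 limit. So (a) applies.
Exception (b) fails — no current Class 3 Clearance is held.
Exception (c) fails — no Small Lessor Declaration is on file.
Exception (d) requires that the owner holds a current Category 2 Exemption Letter from the Kestril Commission; but there is no Category 2 Exemption Letter in force, so (d) is unavailable.
Exception (e): the number of days the property was let is 46 days, less than the 64 days limit; Lars is a registered non-profit — every condition holds. But applying paragraphs (l)–(m): (l) applies — a current Tier 6 Approval is held. (m) is inapplicable (the qualifying period is 75 days, not below 70 days), so (l) stands. Exception (e) does not apply.

No — exception (a) applies; Lars is not required to file Form RP-1.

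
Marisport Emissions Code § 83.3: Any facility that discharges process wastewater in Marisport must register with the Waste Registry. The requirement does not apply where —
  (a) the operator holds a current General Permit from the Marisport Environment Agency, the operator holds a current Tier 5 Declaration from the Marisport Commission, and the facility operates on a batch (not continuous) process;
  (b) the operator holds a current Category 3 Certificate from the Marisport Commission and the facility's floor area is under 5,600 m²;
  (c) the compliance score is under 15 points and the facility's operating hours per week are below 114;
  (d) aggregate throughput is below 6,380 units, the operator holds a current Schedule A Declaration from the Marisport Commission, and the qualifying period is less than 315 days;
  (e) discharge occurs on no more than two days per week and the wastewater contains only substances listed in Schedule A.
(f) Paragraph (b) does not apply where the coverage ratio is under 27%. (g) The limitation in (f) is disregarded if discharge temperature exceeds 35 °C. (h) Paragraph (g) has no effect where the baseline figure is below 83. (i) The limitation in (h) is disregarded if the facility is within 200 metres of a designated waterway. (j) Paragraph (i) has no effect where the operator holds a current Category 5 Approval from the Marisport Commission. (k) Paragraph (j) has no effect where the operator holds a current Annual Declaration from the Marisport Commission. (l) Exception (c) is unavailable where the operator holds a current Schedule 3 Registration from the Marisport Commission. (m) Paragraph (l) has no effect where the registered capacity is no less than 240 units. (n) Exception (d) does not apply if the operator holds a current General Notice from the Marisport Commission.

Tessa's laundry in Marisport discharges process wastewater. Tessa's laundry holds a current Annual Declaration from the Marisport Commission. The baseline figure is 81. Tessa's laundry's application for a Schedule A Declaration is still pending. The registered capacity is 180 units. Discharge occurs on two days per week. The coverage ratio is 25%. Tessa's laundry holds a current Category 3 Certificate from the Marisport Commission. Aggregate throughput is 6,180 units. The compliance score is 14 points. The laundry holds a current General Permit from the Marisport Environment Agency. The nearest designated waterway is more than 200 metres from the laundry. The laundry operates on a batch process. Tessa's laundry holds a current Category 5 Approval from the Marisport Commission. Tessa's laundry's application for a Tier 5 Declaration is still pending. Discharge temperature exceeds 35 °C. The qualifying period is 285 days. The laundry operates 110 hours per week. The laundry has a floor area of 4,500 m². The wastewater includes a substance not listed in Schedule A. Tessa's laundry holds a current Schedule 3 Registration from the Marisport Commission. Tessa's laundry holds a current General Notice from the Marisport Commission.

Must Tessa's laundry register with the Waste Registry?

Yes — Tessa's laundry must register with the Waste Registry.

Exception (a) does not apply: there is no Tier 5 Declaration in force.
Exception (b) is satisfied on its face — a current Category 3 Certificate is held; the facility's floor area is 4,500 m², under the 5,600 m² limit. But applying paragraphs (f)–(k): (f) operates against (b): the coverage ratio is 25%, under the 27% limit. (g) would limit (f) — discharge temperature exceeds 35 °C — but (h) sets (g) aside: (h) operates against (g): the baseline figure is 81, below the 83 limit. (i), which would lift (h), is inapplicable — the laundry is more than 200 m from any designated waterway. Exception (b) does not apply.
Exception (c) is satisfied on its face — the compliance score is 14 points, under the 15 points limit; the facility's operating hours per week are 110, below the 114 limit. Turning to paragraphs (l)–(m): (l) applies — a current Schedule 3 Registration is held. (m) is not triggered (the registered capacity is 180 units, short of 240 units), so (l) stands. (c) is therefore removed.
Exception (d) fails — no current Schedule A Declaration is held.
Exception (e) fails — the wastewater includes a non-Schedule-A substance.
None of the exceptions is available; § 83.3 applies in full.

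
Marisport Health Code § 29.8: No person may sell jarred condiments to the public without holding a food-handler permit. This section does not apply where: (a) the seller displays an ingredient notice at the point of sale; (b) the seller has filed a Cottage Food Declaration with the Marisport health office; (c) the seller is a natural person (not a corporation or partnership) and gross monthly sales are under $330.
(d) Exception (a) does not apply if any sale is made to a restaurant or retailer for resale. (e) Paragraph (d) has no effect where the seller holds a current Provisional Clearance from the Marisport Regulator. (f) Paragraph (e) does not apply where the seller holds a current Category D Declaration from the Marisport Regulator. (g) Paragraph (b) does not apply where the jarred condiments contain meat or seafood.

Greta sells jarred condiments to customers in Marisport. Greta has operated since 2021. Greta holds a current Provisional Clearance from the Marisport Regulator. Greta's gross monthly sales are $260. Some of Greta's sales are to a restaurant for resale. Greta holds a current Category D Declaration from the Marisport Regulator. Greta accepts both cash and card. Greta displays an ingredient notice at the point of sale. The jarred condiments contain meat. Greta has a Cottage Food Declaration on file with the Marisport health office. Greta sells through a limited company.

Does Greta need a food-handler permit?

Yes — Greta must hold a food-handler permit.

All of (a)'s requirements are met (an ingredient notice is displayed). Turning to paragraphs (d)–(f): (d) operates against (a): some sales are to a restaurant for resale. (e) would limit (d) — a current Provisional Clearance is held — but (f) sets (e) aside: (f) is triggered — a current Category D Declaration is held. So (a) is unavailable.
All of (b)'s requirements are met (a Cottage Food Declaration is on file). Turning to paragraph (g): (g) applies — the jarred condiments contain meat. (b) is therefore removed.
Exception (c) fails — the seller operates through a limited company.
None of the exceptions is available; § 29.8 applies in full.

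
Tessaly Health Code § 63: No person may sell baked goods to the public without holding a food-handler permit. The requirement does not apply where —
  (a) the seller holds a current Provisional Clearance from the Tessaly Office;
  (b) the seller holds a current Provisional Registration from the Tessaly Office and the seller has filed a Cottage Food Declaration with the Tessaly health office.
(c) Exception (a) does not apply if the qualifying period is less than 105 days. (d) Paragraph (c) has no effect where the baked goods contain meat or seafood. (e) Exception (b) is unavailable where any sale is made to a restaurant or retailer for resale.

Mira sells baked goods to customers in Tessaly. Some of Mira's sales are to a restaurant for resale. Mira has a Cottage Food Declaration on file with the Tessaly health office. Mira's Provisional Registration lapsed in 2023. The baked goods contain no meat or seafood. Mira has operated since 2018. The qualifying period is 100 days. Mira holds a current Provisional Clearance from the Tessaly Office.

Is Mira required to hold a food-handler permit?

Exception (a): a current Provisional Clearance is held — every condition holds. But applying paragraphs (c)–(d): (c) operates against (a): the qualifying period is 100 days, less than the 105 days limit. (d), which would lift (c), is not triggered — the baked goods contain no meat or seafood. So (a) is unavailable.
Exception (b) fails — there is no Provisional Registration in force.
No exception displaces § 63.

Yes — Mira must hold a food-handler permit.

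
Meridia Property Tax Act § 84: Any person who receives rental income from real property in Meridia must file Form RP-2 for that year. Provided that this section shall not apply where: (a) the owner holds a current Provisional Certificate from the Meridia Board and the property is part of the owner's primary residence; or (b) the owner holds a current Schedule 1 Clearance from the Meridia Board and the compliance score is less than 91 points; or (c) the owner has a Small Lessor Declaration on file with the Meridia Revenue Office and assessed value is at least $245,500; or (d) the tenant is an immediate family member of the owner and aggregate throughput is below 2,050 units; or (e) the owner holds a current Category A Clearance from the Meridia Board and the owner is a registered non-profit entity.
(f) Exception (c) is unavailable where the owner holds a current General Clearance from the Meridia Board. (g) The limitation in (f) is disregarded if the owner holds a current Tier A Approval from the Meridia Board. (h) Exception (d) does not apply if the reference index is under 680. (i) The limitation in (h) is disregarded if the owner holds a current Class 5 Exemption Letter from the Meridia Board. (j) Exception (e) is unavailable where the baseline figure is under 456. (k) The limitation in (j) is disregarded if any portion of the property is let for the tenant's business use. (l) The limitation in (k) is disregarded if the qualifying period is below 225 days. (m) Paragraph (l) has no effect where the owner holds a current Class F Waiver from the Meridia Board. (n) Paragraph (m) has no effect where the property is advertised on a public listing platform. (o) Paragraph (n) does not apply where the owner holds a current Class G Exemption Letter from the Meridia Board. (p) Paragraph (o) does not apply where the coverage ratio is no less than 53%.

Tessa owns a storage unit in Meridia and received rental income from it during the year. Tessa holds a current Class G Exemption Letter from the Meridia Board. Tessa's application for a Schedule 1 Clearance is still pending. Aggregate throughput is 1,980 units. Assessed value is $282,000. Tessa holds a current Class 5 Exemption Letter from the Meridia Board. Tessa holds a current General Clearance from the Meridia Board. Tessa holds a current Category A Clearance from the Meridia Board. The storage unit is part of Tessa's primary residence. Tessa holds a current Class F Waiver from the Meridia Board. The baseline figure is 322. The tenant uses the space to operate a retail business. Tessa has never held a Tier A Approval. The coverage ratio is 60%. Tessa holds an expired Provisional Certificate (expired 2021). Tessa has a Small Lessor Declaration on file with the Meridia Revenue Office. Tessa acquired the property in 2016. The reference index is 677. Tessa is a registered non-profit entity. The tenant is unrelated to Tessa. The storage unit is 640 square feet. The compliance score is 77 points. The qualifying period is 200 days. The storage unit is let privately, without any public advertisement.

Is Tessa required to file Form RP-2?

No — exception (e) applies; Tessa is not required to file Form RP-2.

Exception (a) requires that the owner holds a current Provisional Certificate from the Meridia Board; but the Provisional Certificate is not current, so (a) is unavailable.
Exception (b) does not apply: no current Schedule 1 Clearance is held.
Exception (c)'s conditions are all satisfied: a Small Lessor Declaration is on file; assessed value is $282,000, meeting the $245,500 threshold. But: (f) is engaged — a current General Clearance is held. (g) does not operate here (no current Tier A Approval is held), so (f) stands. Exception (c) does not apply.
Exception (d) fails — the tenant is unrelated to the owner.
Exception (e): a current Category A Clearance is held; Tessa is a registered non-profit — every condition holds. Under paragraphs (j)–(p): (j) operates (the baseline figure is 322, under the 456 limit), but yields to (k): (k) operates against (j): the space is let for business use. (l) would limit (k) — the qualifying period is 200 days, below the 225 days limit — but (m) sets (l) aside: (m) is triggered — a current Class F Waiver is held. (n) does not operate here (the property is let privately without advertisement), so (m) stands. (e) remains available.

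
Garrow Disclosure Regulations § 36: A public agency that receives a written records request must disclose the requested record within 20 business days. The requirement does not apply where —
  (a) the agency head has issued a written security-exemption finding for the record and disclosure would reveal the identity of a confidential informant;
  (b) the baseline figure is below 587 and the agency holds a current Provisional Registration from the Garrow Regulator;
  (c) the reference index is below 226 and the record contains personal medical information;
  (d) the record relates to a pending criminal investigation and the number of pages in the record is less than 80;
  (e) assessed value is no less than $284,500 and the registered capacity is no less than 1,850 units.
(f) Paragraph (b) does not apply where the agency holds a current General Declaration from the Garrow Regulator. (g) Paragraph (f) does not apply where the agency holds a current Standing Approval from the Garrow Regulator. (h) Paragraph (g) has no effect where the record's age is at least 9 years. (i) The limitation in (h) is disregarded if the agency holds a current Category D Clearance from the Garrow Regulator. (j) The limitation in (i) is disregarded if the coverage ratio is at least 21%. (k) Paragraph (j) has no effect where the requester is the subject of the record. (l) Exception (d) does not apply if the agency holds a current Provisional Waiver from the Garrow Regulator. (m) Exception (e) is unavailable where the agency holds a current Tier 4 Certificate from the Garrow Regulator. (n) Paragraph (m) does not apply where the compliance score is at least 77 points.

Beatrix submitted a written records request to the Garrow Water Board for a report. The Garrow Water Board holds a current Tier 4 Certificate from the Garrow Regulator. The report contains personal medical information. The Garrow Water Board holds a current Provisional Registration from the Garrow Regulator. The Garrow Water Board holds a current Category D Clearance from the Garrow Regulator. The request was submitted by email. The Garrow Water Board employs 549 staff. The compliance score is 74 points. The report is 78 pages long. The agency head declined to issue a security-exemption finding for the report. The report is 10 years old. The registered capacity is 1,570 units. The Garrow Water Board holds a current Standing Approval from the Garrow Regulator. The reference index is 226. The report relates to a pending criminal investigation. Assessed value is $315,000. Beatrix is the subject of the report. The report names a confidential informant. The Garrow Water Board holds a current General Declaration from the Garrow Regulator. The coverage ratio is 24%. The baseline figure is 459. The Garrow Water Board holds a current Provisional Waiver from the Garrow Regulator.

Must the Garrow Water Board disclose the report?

No — exception (b) applies; the Garrow Water Board is not required to disclose the report.

Exception (a) fails — the agency head declined to issue a security-exemption finding.
Exception (b)'s conditions are all satisfied: the baseline figure is 459, below the 587 limit; a current Provisional Registration is held. Applying paragraphs (f)–(k): (f) operates (a current General Declaration is held), but yields to (g): (g) operates — a current Standing Approval is held. (h) would limit (g) — the record's age is 10 years, meeting the 9 years threshold — but (i) sets (h) aside: (i) operates against (h): a current Category D Clearance is held. (j) would limit (i) — the coverage ratio is 24%, meeting the 21% threshold — but (k) sets (j) aside: (k) operates against (j): Beatrix is the subject of the report. Exception (b) stands.
Exception (c) fails — the reference index is 226, not below 226.
All of (d)'s requirements are met (the report relates to a pending investigation; the number of pages in the record is 78, less than the 80 limit). But: (l) operates — a current Provisional Waiver is held. Exception (d) does not apply.
Exception (e) fails — the registered capacity is 1,570 units, short of 1,850 units.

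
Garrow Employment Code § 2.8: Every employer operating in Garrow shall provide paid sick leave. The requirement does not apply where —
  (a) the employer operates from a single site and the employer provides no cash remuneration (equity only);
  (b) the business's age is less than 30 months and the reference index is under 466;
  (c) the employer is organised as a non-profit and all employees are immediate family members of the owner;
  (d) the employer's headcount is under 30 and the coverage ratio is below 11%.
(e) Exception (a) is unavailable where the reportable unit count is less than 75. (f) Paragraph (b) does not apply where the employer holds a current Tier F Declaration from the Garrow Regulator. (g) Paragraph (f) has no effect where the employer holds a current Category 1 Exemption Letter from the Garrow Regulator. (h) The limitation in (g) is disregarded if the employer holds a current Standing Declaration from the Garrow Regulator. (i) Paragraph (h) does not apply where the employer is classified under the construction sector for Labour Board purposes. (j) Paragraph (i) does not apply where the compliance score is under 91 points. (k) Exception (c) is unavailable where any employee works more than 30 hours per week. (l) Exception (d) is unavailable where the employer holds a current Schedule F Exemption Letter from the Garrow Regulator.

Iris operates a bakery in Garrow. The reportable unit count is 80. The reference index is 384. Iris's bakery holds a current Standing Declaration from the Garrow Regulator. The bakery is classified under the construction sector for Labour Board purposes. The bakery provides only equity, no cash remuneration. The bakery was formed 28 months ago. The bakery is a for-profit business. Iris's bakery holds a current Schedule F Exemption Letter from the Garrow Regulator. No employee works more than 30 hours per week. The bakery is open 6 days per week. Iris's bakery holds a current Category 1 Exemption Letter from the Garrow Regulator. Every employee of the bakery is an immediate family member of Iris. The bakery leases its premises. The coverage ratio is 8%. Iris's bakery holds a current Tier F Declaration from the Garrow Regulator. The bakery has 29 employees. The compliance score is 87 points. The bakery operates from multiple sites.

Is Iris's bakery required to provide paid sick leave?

Exception (a) fails — the employer operates from multiple sites.
Exception (b)'s conditions are all satisfied: the business's age is 28 months, less than the 30 months limit; the reference index is 384, under the 466 limit. However, paragraphs (f)–(j) must be considered: (f) operates against (b): a current Tier F Declaration is held. (g) applies (a current Category 1 Exemption Letter is held), but is itself disapplied by (h): (h) operates against (g): a current Standing Declaration is held. (i) is engaged (the bakery is classified under the construction sector), but is set aside by (j): (j) operates against (i): the compliance score is 87 points, under the 91 points limit. Exception (b) does not apply.
Exception (c) requires that the employer is organised as a non-profit; but the employer is for-profit, so (c) is unavailable.
Exception (d): the employer's headcount is 29, under the 30 limit; the coverage ratio is 8%, below the 11% limit — every condition holds. However, paragraph (l) must be considered: (l) is engaged — a current Schedule F Exemption Letter is held. (d) is therefore removed.
None of the exceptions is available; § 2.8 applies in full.

Yes — Iris's bakery must provide paid sick leave.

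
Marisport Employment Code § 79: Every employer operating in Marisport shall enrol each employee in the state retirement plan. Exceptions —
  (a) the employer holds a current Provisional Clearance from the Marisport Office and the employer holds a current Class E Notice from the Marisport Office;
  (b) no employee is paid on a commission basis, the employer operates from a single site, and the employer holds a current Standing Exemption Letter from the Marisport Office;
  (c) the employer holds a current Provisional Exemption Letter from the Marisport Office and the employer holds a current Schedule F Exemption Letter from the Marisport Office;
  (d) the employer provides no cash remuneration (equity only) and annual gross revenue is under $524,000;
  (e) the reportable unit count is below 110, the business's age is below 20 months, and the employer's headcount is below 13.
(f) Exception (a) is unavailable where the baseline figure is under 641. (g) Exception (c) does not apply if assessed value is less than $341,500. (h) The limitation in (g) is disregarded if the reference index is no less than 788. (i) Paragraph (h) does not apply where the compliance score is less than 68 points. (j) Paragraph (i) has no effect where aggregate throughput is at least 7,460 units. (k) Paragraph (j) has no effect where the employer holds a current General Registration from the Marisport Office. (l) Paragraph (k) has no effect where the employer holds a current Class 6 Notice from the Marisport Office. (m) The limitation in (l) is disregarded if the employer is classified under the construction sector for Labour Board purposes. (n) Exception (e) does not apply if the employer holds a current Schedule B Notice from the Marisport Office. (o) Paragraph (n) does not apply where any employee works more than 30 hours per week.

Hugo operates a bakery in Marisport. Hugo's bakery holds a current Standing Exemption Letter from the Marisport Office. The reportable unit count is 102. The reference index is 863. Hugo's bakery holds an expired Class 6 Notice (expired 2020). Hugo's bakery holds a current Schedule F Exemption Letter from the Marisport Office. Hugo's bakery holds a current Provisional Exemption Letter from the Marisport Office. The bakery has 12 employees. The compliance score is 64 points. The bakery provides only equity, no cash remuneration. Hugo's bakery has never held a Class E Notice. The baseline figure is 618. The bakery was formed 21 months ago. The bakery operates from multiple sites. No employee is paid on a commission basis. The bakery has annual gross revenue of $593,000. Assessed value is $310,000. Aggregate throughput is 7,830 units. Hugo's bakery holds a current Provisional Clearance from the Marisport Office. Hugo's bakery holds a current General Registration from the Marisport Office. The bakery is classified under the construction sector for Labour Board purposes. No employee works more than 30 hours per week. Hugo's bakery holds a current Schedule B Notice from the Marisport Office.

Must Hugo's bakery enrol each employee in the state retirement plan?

Yes — Hugo's bakery must enrol each employee in the state retirement plan.

Exception (a) requires that the employer holds a current Class E Notice from the Marisport Office; but the Class E Notice is not current, so (a) is unavailable.
Exception (b) fails — the employer operates from multiple sites.
All of (c)'s requirements are met (a current Provisional Exemption Letter is held; a current Schedule F Exemption Letter is held). But: (g) operates against (c): assessed value is $310,000, less than the $341,500 limit. (h) applies (the reference index is 863, meeting the 788 threshold), but is itself disapplied by (i): (i) operates against (h): the compliance score is 64 points, less than the 68 points limit. (j) would limit (i) — aggregate throughput is 7,830 units, meeting the 7,460 units threshold — but (k) sets (j) aside: (k) operates against (j): a current General Registration is held. (l) is not engaged (there is no Class 6 Notice in force), so (k) stands. (c) is therefore removed.
Exception (d) fails — annual gross revenue is $593,000, not under $524,000.
Exception (e) fails — the business's age is 21 months, not below 20 months.
None of the exceptions is available; § 79 applies in full.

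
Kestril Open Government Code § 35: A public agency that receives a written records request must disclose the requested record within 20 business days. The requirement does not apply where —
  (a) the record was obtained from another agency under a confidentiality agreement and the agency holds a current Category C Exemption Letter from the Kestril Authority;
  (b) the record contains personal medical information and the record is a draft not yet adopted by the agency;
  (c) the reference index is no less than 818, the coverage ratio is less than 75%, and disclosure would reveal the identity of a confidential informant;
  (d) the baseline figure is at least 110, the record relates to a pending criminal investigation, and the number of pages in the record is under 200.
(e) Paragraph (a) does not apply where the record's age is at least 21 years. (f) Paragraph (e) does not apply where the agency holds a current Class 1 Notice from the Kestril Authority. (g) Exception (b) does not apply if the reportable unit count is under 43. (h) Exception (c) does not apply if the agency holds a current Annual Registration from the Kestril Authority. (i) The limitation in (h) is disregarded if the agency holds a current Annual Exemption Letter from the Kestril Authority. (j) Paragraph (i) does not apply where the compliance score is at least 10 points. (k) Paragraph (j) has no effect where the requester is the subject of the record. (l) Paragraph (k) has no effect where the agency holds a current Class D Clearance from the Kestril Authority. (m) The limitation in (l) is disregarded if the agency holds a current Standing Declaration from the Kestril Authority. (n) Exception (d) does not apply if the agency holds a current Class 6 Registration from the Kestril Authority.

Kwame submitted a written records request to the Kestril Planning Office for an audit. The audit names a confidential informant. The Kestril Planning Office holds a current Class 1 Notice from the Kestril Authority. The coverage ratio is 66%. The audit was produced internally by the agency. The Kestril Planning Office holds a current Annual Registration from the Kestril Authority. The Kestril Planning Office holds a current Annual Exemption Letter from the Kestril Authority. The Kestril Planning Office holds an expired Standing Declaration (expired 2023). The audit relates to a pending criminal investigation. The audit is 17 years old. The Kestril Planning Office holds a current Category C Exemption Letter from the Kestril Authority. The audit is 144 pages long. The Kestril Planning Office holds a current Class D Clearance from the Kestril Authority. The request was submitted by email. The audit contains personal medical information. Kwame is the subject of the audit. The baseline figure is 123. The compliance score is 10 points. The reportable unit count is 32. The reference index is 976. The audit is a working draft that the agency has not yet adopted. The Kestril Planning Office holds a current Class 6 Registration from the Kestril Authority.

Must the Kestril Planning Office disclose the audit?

Exception (a) fails — the audit was produced internally.
All of (b)'s requirements are met (the audit contains personal medical information; the audit is an unadopted draft). However, paragraph (g) must be considered: (g) is triggered — the reportable unit count is 32, under the 43 limit. Exception (b) does not apply.
Exception (c) is satisfied on its face — the reference index is 976, meeting the 818 threshold; the coverage ratio is 66%, less than the 75% limit; the audit names a confidential informant. But applying paragraphs (h)–(m): (h) is triggered — a current Annual Registration is held. (i) operates (a current Annual Exemption Letter is held), but is displaced by (j): (j) applies — the compliance score is 10 points, meeting the 10 points threshold. (k) would limit (j) — Kwame is the subject of the audit — but (l) sets (k) aside: (l) operates — a current Class D Clearance is held. (m) is not engaged (no current Standing Declaration is held), so (l) stands. So (c) is unavailable.
Exception (d)'s conditions are all satisfied: the baseline figure is 123, meeting the 110 threshold; the audit relates to a pending investigation; the number of pages in the record is 144, under the 200 limit. But: (n) applies — a current Class 6 Registration is held. (d) is therefore removed.
None of the exceptions is available; § 35 applies in full.

Yes — the Kestril Planning Office must disclose the audit.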